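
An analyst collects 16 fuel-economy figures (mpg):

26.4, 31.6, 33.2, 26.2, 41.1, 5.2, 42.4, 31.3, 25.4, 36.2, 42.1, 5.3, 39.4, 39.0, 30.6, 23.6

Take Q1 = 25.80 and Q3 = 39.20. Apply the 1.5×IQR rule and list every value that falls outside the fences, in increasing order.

IQR = Q3 − Q1 = 39.20 − 25.80 = 13.40.
Lower fence = Q1 − 1.5·IQR = 25.80 − 20.10 = 5.70.
Upper fence = Q3 + 1.5·IQR = 39.20 + 20.10 = 59.30.
5.2 < 5.70 → outlier.
5.3 < 5.70 → outlier.
All remaining values lie within [5.70, 59.30].

5.2, 5.3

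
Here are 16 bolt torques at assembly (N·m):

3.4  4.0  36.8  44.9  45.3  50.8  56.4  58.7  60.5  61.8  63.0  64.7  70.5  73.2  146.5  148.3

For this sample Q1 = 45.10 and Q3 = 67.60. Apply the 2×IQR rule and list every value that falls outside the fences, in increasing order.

IQR = Q3 − Q1 = 67.60 − 45.10 = 22.50.
Lower fence = Q1 − 2·IQR = 45.10 − 45.00 = 0.10.
Upper fence = Q3 + 2·IQR = 67.60 + 45.00 = 112.60.
146.5 > 112.60 → outlier.
148.3 > 112.60 → outlier.
All remaining values lie within [0.10, 112.60].

146.5, 148.3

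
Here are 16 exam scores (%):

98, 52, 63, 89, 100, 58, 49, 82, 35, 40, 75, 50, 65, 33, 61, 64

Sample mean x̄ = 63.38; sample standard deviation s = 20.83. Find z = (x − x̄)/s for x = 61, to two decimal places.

-0.11

z = (61 − 63.38) / 20.83 = -0.11.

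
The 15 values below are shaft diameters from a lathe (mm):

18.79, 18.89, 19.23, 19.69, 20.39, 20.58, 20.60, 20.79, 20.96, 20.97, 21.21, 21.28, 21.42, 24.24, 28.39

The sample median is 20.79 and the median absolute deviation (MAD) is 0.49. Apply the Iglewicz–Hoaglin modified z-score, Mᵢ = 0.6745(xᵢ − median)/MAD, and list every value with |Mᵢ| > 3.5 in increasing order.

|Mᵢ| > 3.5 ⇔ |xᵢ − 20.79| > 3.5·0.49/0.6745 = 2.54.
So outliers lie outside [18.25, 23.33].
24.24: M = 4.75 → outlier.
28.39: M = 10.46 → outlier.

24.24, 28.39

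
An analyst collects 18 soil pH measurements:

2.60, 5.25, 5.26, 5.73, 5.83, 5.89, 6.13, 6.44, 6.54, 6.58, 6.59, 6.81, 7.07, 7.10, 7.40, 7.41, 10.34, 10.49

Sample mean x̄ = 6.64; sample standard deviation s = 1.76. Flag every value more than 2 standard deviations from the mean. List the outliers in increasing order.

2.60, 10.34, 10.49

Cutoffs at x̄ ± 2s: 6.64 ± 2·1.76 = [3.12, 10.16].
2.60: z = -2.30, |z| > 2 → outlier.
10.34: z = 2.10, |z| > 2 → outlier.
10.49: z = 2.19, |z| > 2 → outlier.
Every other value lies within [3.12, 10.16].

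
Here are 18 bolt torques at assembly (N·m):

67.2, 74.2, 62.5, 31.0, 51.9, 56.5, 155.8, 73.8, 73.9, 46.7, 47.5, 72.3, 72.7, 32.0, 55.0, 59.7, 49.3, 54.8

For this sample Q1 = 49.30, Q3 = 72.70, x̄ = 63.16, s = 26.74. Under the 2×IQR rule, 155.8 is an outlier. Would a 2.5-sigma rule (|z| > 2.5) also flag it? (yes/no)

yes

z = (155.8 − 63.16) / 26.74 = 3.46.
|z| = 3.46 > 2.5.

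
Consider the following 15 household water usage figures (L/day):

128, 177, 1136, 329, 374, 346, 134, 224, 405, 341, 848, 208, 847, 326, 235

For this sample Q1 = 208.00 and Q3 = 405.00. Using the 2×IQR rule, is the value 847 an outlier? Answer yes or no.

IQR = Q3 − Q1 = 405.00 − 208.00 = 197.00.
Lower fence = Q1 − 2·IQR = 208.00 − 394.00 = -186.00.
Upper fence = Q3 + 2·IQR = 405.00 + 394.00 = 799.00.
847 lies above the upper fence.

yes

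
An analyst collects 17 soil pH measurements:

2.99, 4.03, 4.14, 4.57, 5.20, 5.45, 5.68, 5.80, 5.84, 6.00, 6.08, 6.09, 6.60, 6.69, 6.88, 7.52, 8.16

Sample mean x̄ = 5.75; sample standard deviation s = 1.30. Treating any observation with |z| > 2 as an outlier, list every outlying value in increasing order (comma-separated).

Cutoffs at x̄ ± 2s: 5.75 ± 2·1.30 = [3.15, 8.35].
2.99: z = -2.12, |z| > 2 → outlier.
Every other value lies within [3.15, 8.35].

2.99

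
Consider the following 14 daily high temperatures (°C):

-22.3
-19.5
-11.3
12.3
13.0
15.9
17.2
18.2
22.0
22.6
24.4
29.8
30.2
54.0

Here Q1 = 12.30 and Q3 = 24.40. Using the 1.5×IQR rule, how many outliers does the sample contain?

4

IQR = 12.10; fences at 12.30 − 18.15 = -5.85 and 24.40 + 18.15 = 42.55.
Outside the cutoffs: -22.3, -19.5, -11.3, 54.0.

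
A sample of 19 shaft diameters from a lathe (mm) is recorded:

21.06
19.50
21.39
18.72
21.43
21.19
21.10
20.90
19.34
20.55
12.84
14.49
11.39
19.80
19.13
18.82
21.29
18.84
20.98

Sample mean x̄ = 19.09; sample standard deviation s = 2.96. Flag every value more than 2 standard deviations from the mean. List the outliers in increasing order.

Cutoffs at x̄ ± 2s: 19.09 ± 2·2.96 = [13.17, 25.01].
11.39: z = -2.60, |z| > 2 → outlier.
12.84: z = -2.11, |z| > 2 → outlier.
Every other value lies within [13.17, 25.01].

11.39, 12.84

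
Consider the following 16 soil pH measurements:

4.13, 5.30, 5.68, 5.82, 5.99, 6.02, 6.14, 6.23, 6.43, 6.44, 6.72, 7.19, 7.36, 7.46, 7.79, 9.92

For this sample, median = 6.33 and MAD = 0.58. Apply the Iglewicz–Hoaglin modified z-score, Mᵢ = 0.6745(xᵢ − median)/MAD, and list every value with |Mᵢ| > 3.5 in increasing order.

9.92

|Mᵢ| > 3.5 ⇔ |xᵢ − 6.33| > 3.5·0.58/0.6745 = 3.01.
So outliers lie outside [3.32, 9.34].
9.92: M = 4.17 → outlier.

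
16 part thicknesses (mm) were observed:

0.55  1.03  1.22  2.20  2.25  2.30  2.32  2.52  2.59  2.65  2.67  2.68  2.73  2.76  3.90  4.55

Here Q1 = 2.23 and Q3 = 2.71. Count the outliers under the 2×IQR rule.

5

IQR = 0.48; fences at 2.23 − 0.96 = 1.27 and 2.71 + 0.96 = 3.67.
Outside the cutoffs: 0.55, 1.03, 1.22, 3.90, 4.55.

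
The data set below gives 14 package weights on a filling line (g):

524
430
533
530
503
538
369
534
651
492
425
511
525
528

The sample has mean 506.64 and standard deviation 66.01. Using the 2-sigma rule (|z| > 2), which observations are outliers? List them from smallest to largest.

369, 651

Cutoffs at x̄ ± 2s: 506.64 ± 2·66.01 = [374.62, 638.66].
369: z = -2.09, |z| > 2 → outlier.
651: z = 2.19, |z| > 2 → outlier.
Every other value lies within [374.62, 638.66].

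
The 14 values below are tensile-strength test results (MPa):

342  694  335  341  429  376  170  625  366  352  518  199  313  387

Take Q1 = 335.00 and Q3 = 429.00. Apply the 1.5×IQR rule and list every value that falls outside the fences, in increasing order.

IQR = Q3 − Q1 = 429.00 − 335.00 = 94.00.
Lower fence = Q1 − 1.5·IQR = 335.00 − 141.00 = 194.00.
Upper fence = Q3 + 1.5·IQR = 429.00 + 141.00 = 570.00.
170 < 194.00 → outlier.
625 > 570.00 → outlier.
694 > 570.00 → outlier.
All remaining values lie within [194.00, 570.00].

170, 625, 694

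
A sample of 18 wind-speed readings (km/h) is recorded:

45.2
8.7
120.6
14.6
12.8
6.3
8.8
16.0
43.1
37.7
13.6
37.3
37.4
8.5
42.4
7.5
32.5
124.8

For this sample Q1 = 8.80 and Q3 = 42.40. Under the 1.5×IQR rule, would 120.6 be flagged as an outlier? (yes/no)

yes

IQR = Q3 − Q1 = 42.40 − 8.80 = 33.60.
Lower fence = Q1 − 1.5·IQR = 8.80 − 50.40 = -41.60.
Upper fence = Q3 + 1.5·IQR = 42.40 + 50.40 = 92.80.
120.6 lies above the upper fence.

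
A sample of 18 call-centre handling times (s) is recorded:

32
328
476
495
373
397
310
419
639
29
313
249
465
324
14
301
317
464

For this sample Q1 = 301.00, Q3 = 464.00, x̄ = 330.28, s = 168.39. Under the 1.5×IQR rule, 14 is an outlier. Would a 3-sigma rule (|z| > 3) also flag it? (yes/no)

no

z = (14 − 330.28) / 168.39 = -1.88.
|z| = 1.88 ≤ 3.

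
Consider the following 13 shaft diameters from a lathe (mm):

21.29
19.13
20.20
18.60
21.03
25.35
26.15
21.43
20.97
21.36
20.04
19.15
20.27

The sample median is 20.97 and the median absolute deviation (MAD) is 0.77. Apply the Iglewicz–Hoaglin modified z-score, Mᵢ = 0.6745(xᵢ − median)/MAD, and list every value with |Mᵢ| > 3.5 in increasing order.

25.35, 26.15

|Mᵢ| > 3.5 ⇔ |xᵢ − 20.97| > 3.5·0.77/0.6745 = 4.00.
So outliers lie outside [16.97, 24.97].
25.35: M = 3.84 → outlier.
26.15: M = 4.54 → outlier.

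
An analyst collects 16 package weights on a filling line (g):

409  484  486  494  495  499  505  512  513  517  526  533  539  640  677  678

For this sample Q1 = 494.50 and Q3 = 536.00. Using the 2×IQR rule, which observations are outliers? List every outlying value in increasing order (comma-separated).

409, 640, 677, 678

IQR = Q3 − Q1 = 536.00 − 494.50 = 41.50.
Lower fence = Q1 − 2·IQR = 494.50 − 83.00 = 411.50.
Upper fence = Q3 + 2·IQR = 536.00 + 83.00 = 619.00.
409 < 411.50 → outlier.
640 > 619.00 → outlier.
677 > 619.00 → outlier.
678 > 619.00 → outlier.
All remaining values lie within [411.50, 619.00].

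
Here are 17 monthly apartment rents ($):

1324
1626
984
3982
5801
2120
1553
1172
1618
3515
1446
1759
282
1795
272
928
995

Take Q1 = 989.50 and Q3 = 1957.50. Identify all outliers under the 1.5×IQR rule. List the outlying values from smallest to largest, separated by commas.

IQR = Q3 − Q1 = 1957.50 − 989.50 = 968.00.
Lower fence = Q1 − 1.5·IQR = 989.50 − 1452.00 = -462.50.
Upper fence = Q3 + 1.5·IQR = 1957.50 + 1452.00 = 3409.50.
3515 > 3409.50 → outlier.
3982 > 3409.50 → outlier.
5801 > 3409.50 → outlier.
All remaining values lie within [-462.50, 3409.50].

3515, 3982, 5801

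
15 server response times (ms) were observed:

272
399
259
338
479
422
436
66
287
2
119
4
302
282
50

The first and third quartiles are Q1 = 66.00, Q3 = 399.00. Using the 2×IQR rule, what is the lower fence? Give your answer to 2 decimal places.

IQR = Q3 − Q1 = 399.00 − 66.00 = 333.00.
Lower fence = Q1 − 2·IQR = 66.00 − 666.00 = -600.00.
Upper fence = Q3 + 2·IQR = 399.00 + 666.00 = 1065.00.

-600.00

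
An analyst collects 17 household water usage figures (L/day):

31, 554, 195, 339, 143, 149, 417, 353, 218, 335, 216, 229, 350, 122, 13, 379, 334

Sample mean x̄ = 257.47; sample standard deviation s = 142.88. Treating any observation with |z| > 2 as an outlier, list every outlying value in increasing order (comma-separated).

Cutoffs at x̄ ± 2s: 257.47 ± 2·142.88 = [-28.29, 543.23].
554: z = 2.08, |z| > 2 → outlier.
Every other value lies within [-28.29, 543.23].

554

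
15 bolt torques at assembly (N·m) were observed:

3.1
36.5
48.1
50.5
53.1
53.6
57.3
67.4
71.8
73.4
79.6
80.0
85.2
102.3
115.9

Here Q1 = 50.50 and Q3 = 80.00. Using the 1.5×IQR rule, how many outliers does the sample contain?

IQR = 29.50; fences at 50.50 − 44.25 = 6.25 and 80.00 + 44.25 = 124.25.
Outside the cutoffs: 3.1.

1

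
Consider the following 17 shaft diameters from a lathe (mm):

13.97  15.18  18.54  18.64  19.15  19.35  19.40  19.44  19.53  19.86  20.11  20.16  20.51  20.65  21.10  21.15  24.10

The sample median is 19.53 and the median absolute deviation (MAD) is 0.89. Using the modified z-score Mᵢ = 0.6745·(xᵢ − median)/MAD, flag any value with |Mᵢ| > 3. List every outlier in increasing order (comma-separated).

13.97, 15.18, 24.10

|Mᵢ| > 3 ⇔ |xᵢ − 19.53| > 3·0.89/0.6745 = 3.96.
So outliers lie outside [15.57, 23.49].
13.97: M = -4.21 → outlier.
15.18: M = -3.30 → outlier.
24.10: M = 3.46 → outlier.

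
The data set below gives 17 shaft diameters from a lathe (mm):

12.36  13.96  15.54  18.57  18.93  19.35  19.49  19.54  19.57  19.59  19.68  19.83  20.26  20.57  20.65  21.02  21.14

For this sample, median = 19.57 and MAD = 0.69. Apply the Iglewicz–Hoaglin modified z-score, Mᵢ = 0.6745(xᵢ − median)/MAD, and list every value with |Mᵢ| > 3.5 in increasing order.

|Mᵢ| > 3.5 ⇔ |xᵢ − 19.57| > 3.5·0.69/0.6745 = 3.58.
So outliers lie outside [15.99, 23.15].
12.36: M = -7.05 → outlier.
13.96: M = -5.48 → outlier.
15.54: M = -3.94 → outlier.

12.36, 13.96, 15.54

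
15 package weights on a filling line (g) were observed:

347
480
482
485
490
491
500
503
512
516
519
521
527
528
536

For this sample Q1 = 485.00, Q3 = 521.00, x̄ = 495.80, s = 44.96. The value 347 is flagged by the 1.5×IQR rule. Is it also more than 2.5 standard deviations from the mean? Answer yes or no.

yes

z = (347 − 495.80) / 44.96 = -3.31.
|z| = 3.31 > 2.5.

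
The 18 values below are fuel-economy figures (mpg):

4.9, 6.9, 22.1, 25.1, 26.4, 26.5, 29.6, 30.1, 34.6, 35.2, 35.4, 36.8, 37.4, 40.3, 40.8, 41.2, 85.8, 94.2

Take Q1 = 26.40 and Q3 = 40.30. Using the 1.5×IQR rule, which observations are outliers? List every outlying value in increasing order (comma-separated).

4.9, 85.8, 94.2

IQR = Q3 − Q1 = 40.30 − 26.40 = 13.90.
Lower fence = Q1 − 1.5·IQR = 26.40 − 20.85 = 5.55.
Upper fence = Q3 + 1.5·IQR = 40.30 + 20.85 = 61.15.
4.9 < 5.55 → outlier.
85.8 > 61.15 → outlier.
94.2 > 61.15 → outlier.
All remaining values lie within [5.55, 61.15].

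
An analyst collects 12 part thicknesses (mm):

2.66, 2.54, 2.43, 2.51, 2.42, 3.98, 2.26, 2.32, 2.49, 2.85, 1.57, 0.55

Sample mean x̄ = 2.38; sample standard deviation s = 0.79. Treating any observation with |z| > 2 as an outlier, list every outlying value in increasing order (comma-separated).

0.55, 3.98

Cutoffs at x̄ ± 2s: 2.38 ± 2·0.79 = [0.80, 3.96].
0.55: z = -2.32, |z| > 2 → outlier.
3.98: z = 2.03, |z| > 2 → outlier.
Every other value lies within [0.80, 3.96].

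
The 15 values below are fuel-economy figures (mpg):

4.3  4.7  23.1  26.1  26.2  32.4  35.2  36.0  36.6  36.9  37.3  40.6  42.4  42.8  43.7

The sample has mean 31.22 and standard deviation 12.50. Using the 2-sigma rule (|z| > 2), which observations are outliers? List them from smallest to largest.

4.3, 4.7

Cutoffs at x̄ ± 2s: 31.22 ± 2·12.50 = [6.22, 56.22].
4.3: z = -2.15, |z| > 2 → outlier.
4.7: z = -2.12, |z| > 2 → outlier.
Every other value lies within [6.22, 56.22].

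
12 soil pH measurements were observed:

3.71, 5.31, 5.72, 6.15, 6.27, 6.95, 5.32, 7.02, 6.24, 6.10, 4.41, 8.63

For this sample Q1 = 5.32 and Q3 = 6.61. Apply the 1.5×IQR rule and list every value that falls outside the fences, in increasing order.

IQR = Q3 − Q1 = 6.61 − 5.32 = 1.29.
Lower fence = Q1 − 1.5·IQR = 5.32 − 1.935 = 3.385.
Upper fence = Q3 + 1.5·IQR = 6.61 + 1.935 = 8.545.
8.63 > 8.545 → outlier.
All remaining values lie within [3.385, 8.545].

8.63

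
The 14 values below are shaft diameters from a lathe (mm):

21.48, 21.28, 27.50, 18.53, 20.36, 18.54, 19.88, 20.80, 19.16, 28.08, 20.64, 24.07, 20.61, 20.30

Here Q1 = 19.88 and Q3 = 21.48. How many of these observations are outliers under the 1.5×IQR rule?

IQR = 1.60; fences at 19.88 − 2.40 = 17.48 and 21.48 + 2.40 = 23.88.
Outside the cutoffs: 24.07, 27.50, 28.08.

3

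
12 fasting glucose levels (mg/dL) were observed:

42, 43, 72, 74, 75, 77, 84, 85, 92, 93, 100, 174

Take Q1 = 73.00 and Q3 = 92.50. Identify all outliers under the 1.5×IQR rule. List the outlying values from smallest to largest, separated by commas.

IQR = Q3 − Q1 = 92.50 − 73.00 = 19.50.
Lower fence = Q1 − 1.5·IQR = 73.00 − 29.25 = 43.75.
Upper fence = Q3 + 1.5·IQR = 92.50 + 29.25 = 121.75.
42 < 43.75 → outlier.
43 < 43.75 → outlier.
174 > 121.75 → outlier.
All remaining values lie within [43.75, 121.75].

42, 43, 174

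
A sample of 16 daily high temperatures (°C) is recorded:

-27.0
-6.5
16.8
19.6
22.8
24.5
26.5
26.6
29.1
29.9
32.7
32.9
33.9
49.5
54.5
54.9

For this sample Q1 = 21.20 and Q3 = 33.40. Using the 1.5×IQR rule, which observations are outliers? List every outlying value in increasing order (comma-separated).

IQR = Q3 − Q1 = 33.40 − 21.20 = 12.20.
Lower fence = Q1 − 1.5·IQR = 21.20 − 18.30 = 2.90.
Upper fence = Q3 + 1.5·IQR = 33.40 + 18.30 = 51.70.
-27.0 < 2.90 → outlier.
-6.5 < 2.90 → outlier.
54.5 > 51.70 → outlier.
54.9 > 51.70 → outlier.
All remaining values lie within [2.90, 51.70].

-27.0, -6.5, 54.5, 54.9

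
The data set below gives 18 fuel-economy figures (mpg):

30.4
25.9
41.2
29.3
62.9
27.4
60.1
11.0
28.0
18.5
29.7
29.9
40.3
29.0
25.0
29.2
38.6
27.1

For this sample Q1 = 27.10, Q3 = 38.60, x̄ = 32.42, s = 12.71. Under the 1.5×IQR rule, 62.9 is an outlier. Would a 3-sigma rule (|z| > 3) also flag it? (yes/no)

z = (62.9 − 32.42) / 12.71 = 2.40.
|z| = 2.40 ≤ 3.

no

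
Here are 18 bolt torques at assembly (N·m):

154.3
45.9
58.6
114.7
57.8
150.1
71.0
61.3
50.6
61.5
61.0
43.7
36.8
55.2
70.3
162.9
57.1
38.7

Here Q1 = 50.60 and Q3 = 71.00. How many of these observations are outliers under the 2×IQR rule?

4

IQR = 20.40; fences at 50.60 − 40.80 = 9.80 and 71.00 + 40.80 = 111.80.
Outside the cutoffs: 114.7, 150.1, 154.3, 162.9.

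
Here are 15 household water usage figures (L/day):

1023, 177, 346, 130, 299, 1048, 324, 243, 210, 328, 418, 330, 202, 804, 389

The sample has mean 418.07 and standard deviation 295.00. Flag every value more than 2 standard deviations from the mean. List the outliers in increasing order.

Cutoffs at x̄ ± 2s: 418.07 ± 2·295.00 = [-171.93, 1008.07].
1023: z = 2.05, |z| > 2 → outlier.
1048: z = 2.14, |z| > 2 → outlier.
Every other value lies within [-171.93, 1008.07].

1023, 1048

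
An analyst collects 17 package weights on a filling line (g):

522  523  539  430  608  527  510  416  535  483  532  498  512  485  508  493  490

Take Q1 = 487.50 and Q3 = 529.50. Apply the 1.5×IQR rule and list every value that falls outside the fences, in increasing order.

IQR = Q3 − Q1 = 529.50 − 487.50 = 42.00.
Lower fence = Q1 − 1.5·IQR = 487.50 − 63.00 = 424.50.
Upper fence = Q3 + 1.5·IQR = 529.50 + 63.00 = 592.50.
416 < 424.50 → outlier.
608 > 592.50 → outlier.
All remaining values lie within [424.50, 592.50].

416, 608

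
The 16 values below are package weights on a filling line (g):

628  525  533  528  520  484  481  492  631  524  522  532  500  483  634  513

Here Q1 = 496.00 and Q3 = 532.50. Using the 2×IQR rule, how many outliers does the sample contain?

IQR = 36.50; fences at 496.00 − 73.00 = 423.00 and 532.50 + 73.00 = 605.50.
Outside the cutoffs: 628, 631, 634.

3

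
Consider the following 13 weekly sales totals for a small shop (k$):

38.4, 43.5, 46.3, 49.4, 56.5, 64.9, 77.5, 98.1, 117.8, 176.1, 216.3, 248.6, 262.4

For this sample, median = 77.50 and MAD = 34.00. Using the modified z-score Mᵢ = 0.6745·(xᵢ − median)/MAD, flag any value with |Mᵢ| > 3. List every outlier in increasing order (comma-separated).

248.6, 262.4

|Mᵢ| > 3 ⇔ |xᵢ − 77.50| > 3·34.00/0.6745 = 151.22.
So outliers lie outside [-73.72, 228.72].
248.6: M = 3.39 → outlier.
262.4: M = 3.67 → outlier.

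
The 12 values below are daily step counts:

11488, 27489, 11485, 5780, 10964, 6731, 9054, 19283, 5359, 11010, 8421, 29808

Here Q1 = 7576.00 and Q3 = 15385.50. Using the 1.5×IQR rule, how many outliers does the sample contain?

2

IQR = 7809.50; fences at 7576.00 − 11714.25 = -4138.25 and 15385.50 + 11714.25 = 27099.75.
Outside the cutoffs: 27489, 29808.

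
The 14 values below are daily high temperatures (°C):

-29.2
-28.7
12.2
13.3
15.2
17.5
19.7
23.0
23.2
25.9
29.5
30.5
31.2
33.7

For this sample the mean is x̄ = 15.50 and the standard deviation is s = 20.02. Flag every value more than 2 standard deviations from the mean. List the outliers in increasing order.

-29.2, -28.7

Cutoffs at x̄ ± 2s: 15.50 ± 2·20.02 = [-24.54, 55.54].
-29.2: z = -2.23, |z| > 2 → outlier.
-28.7: z = -2.21, |z| > 2 → outlier.
Every other value lies within [-24.54, 55.54].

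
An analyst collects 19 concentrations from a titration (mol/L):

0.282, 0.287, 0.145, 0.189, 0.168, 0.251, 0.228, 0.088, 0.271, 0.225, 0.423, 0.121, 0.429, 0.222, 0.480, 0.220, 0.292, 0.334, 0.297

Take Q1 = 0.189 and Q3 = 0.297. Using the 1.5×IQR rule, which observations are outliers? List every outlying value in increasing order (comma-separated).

IQR = Q3 − Q1 = 0.297 − 0.189 = 0.108.
Lower fence = Q1 − 1.5·IQR = 0.189 − 0.162 = 0.027.
Upper fence = Q3 + 1.5·IQR = 0.297 + 0.162 = 0.459.
0.480 > 0.459 → outlier.
All remaining values lie within [0.027, 0.459].

0.480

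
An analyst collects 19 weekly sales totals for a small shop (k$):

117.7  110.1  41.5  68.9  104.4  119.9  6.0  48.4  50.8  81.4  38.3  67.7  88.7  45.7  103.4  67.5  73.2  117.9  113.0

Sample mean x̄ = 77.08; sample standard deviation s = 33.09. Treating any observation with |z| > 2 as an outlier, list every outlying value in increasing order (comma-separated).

6.0

Cutoffs at x̄ ± 2s: 77.08 ± 2·33.09 = [10.90, 143.26].
6.0: z = -2.15, |z| > 2 → outlier.
Every other value lies within [10.90, 143.26].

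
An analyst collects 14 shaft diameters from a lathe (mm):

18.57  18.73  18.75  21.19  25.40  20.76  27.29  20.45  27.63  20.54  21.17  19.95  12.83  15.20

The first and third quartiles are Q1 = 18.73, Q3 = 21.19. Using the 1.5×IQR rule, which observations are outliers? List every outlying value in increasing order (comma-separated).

IQR = Q3 − Q1 = 21.19 − 18.73 = 2.46.
Lower fence = Q1 − 1.5·IQR = 18.73 − 3.69 = 15.04.
Upper fence = Q3 + 1.5·IQR = 21.19 + 3.69 = 24.88.
12.83 < 15.04 → outlier.
25.40 > 24.88 → outlier.
27.29 > 24.88 → outlier.
27.63 > 24.88 → outlier.
All remaining values lie within [15.04, 24.88].

12.83, 25.40, 27.29, 27.63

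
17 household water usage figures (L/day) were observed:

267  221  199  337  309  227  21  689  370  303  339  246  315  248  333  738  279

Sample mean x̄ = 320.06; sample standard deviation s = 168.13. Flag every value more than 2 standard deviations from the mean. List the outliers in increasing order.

Cutoffs at x̄ ± 2s: 320.06 ± 2·168.13 = [-16.20, 656.32].
689: z = 2.19, |z| > 2 → outlier.
738: z = 2.49, |z| > 2 → outlier.
Every other value lies within [-16.20, 656.32].

689, 738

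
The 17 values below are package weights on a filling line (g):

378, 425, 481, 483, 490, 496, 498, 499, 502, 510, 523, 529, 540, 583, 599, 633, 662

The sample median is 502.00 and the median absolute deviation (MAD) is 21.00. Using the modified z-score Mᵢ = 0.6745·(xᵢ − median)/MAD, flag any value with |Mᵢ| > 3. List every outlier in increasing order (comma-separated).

378, 599, 633, 662

|Mᵢ| > 3 ⇔ |xᵢ − 502.00| > 3·21.00/0.6745 = 93.40.
So outliers lie outside [408.60, 595.40].
378: M = -3.98 → outlier.
599: M = 3.12 → outlier.
633: M = 4.21 → outlier.
662: M = 5.14 → outlier.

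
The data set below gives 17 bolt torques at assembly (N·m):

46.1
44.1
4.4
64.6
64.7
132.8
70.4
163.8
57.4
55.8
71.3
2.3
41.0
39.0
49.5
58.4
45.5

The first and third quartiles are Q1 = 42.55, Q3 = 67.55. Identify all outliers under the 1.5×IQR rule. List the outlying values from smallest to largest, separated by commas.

2.3, 4.4, 132.8, 163.8

IQR = Q3 − Q1 = 67.55 − 42.55 = 25.00.
Lower fence = Q1 − 1.5·IQR = 42.55 − 37.50 = 5.05.
Upper fence = Q3 + 1.5·IQR = 67.55 + 37.50 = 105.05.
2.3 < 5.05 → outlier.
4.4 < 5.05 → outlier.
132.8 > 105.05 → outlier.
163.8 > 105.05 → outlier.
All remaining values lie within [5.05, 105.05].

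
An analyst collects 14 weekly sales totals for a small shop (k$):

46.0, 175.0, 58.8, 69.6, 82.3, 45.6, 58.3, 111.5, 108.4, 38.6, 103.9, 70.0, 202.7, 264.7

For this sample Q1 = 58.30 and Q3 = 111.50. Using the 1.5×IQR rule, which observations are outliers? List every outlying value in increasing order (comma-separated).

IQR = Q3 − Q1 = 111.50 − 58.30 = 53.20.
Lower fence = Q1 − 1.5·IQR = 58.30 − 79.80 = -21.50.
Upper fence = Q3 + 1.5·IQR = 111.50 + 79.80 = 191.30.
202.7 > 191.30 → outlier.
264.7 > 191.30 → outlier.
All remaining values lie within [-21.50, 191.30].

202.7, 264.7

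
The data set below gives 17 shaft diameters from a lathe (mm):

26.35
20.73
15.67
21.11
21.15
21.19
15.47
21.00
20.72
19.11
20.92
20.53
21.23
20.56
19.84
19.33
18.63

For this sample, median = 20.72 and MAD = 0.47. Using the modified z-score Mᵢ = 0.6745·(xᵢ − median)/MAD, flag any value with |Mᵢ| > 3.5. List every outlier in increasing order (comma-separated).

15.47, 15.67, 26.35

|Mᵢ| > 3.5 ⇔ |xᵢ − 20.72| > 3.5·0.47/0.6745 = 2.44.
So outliers lie outside [18.28, 23.16].
15.47: M = -7.53 → outlier.
15.67: M = -7.25 → outlier.
26.35: M = 8.08 → outlier.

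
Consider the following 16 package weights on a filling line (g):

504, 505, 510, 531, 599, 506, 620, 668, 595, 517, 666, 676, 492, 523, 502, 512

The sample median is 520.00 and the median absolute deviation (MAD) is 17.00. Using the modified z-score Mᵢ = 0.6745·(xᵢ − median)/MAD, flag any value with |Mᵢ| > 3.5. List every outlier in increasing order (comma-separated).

620, 666, 668, 676

|Mᵢ| > 3.5 ⇔ |xᵢ − 520.00| > 3.5·17.00/0.6745 = 88.21.
So outliers lie outside [431.79, 608.21].
620: M = 3.97 → outlier.
666: M = 5.79 → outlier.
668: M = 5.87 → outlier.
676: M = 6.19 → outlier.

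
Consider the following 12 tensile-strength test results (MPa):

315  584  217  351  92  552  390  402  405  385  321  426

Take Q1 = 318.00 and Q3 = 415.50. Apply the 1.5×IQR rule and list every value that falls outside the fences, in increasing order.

92, 584

IQR = Q3 − Q1 = 415.50 − 318.00 = 97.50.
Lower fence = Q1 − 1.5·IQR = 318.00 − 146.25 = 171.75.
Upper fence = Q3 + 1.5·IQR = 415.50 + 146.25 = 561.75.
92 < 171.75 → outlier.
584 > 561.75 → outlier.
All remaining values lie within [171.75, 561.75].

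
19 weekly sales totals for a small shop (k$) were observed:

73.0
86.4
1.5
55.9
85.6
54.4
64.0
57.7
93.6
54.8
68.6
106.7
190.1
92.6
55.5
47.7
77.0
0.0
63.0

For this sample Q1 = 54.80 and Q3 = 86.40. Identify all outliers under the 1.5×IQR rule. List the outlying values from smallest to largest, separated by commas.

IQR = Q3 − Q1 = 86.40 − 54.80 = 31.60.
Lower fence = Q1 − 1.5·IQR = 54.80 − 47.40 = 7.40.
Upper fence = Q3 + 1.5·IQR = 86.40 + 47.40 = 133.80.
0.0 < 7.40 → outlier.
1.5 < 7.40 → outlier.
190.1 > 133.80 → outlier.
All remaining values lie within [7.40, 133.80].

0.0, 1.5, 190.1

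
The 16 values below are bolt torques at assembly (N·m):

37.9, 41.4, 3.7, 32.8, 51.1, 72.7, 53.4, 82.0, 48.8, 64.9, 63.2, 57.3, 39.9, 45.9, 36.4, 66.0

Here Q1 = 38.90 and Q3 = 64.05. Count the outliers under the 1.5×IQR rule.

IQR = 25.15; fences at 38.90 − 37.725 = 1.175 and 64.05 + 37.725 = 101.775.
Every value lies within the cutoffs.

0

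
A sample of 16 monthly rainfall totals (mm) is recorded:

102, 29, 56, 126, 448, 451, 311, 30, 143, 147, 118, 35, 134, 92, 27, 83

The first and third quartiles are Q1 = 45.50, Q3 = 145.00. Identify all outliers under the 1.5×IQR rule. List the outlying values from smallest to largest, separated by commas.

IQR = Q3 − Q1 = 145.00 − 45.50 = 99.50.
Lower fence = Q1 − 1.5·IQR = 45.50 − 149.25 = -103.75.
Upper fence = Q3 + 1.5·IQR = 145.00 + 149.25 = 294.25.
311 > 294.25 → outlier.
448 > 294.25 → outlier.
451 > 294.25 → outlier.
All remaining values lie within [-103.75, 294.25].

311, 448, 451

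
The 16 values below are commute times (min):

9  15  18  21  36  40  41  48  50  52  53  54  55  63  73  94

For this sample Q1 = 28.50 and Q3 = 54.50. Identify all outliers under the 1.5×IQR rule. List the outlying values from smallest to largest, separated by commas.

IQR = Q3 − Q1 = 54.50 − 28.50 = 26.00.
Lower fence = Q1 − 1.5·IQR = 28.50 − 39.00 = -10.50.
Upper fence = Q3 + 1.5·IQR = 54.50 + 39.00 = 93.50.
94 > 93.50 → outlier.
All remaining values lie within [-10.50, 93.50].

94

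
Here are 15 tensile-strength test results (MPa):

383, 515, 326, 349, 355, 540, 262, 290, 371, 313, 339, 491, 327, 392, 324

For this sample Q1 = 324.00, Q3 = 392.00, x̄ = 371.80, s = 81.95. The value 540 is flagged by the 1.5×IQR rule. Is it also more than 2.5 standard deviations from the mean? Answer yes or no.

z = (540 − 371.80) / 81.95 = 2.05.
|z| = 2.05 ≤ 2.5.

no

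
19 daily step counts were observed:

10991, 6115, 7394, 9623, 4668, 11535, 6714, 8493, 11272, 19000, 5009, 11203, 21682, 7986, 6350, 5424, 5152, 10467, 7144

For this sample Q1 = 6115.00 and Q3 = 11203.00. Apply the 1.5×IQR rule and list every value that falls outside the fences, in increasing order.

19000, 21682

IQR = Q3 − Q1 = 11203.00 − 6115.00 = 5088.00.
Lower fence = Q1 − 1.5·IQR = 6115.00 − 7632.00 = -1517.00.
Upper fence = Q3 + 1.5·IQR = 11203.00 + 7632.00 = 18835.00.
19000 > 18835.00 → outlier.
21682 > 18835.00 → outlier.
All remaining values lie within [-1517.00, 18835.00].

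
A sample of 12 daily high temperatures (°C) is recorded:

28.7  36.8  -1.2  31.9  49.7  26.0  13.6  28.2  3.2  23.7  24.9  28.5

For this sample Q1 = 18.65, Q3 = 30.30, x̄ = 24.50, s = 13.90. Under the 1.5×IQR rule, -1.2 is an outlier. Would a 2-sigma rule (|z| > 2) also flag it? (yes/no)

z = (-1.2 − 24.50) / 13.90 = -1.85.
|z| = 1.85 ≤ 2.

no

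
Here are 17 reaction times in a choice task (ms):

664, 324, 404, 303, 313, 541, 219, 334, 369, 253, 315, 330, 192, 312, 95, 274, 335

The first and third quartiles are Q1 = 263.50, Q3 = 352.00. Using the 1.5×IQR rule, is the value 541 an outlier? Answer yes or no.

yes

IQR = Q3 − Q1 = 352.00 − 263.50 = 88.50.
Lower fence = Q1 − 1.5·IQR = 263.50 − 132.75 = 130.75.
Upper fence = Q3 + 1.5·IQR = 352.00 + 132.75 = 484.75.
541 lies above the upper fence.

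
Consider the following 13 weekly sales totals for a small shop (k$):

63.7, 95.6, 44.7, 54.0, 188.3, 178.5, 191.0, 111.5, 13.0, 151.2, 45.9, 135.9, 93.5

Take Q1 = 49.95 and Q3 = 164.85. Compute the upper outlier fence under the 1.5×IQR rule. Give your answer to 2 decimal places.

IQR = Q3 − Q1 = 164.85 − 49.95 = 114.90.
Lower fence = Q1 − 1.5·IQR = 49.95 − 172.35 = -122.40.
Upper fence = Q3 + 1.5·IQR = 164.85 + 172.35 = 337.20.

337.20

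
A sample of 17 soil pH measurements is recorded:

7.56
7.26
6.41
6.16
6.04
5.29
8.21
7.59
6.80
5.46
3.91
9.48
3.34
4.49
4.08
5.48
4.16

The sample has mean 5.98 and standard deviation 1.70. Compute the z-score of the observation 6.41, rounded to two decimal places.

0.25

z = (6.41 − 5.98) / 1.70 = 0.25.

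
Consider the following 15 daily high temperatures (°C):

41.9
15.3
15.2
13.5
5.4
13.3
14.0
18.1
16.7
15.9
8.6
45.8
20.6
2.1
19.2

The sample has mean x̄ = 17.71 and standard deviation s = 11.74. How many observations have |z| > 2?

Cutoffs: x̄ ± 2s = [-5.77, 41.19].
Outside the cutoffs: 41.9, 45.8.

2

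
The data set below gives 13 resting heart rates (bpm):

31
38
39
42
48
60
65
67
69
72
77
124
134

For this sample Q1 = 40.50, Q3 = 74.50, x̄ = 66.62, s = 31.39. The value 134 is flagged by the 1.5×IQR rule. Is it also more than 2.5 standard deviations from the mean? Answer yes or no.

no

z = (134 − 66.62) / 31.39 = 2.15.
|z| = 2.15 ≤ 2.5.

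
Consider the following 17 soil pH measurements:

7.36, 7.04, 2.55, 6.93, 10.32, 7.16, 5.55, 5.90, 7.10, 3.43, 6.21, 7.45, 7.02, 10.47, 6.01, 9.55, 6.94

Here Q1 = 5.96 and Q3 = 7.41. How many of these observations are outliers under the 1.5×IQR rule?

IQR = 1.45; fences at 5.96 − 2.175 = 3.785 and 7.41 + 2.175 = 9.585.
Outside the cutoffs: 2.55, 3.43, 10.32, 10.47.

4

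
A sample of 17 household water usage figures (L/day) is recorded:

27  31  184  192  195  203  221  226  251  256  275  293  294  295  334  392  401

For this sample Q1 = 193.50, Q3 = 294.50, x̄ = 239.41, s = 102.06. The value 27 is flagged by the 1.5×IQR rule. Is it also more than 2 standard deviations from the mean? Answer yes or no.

yes

z = (27 − 239.41) / 102.06 = -2.08.
|z| = 2.08 > 2.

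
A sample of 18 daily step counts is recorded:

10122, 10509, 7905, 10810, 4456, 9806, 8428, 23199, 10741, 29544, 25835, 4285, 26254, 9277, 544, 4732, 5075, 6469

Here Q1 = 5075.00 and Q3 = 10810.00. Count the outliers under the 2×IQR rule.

4

IQR = 5735.00; fences at 5075.00 − 11470.00 = -6395.00 and 10810.00 + 11470.00 = 22280.00.
Outside the cutoffs: 23199, 25835, 26254, 29544.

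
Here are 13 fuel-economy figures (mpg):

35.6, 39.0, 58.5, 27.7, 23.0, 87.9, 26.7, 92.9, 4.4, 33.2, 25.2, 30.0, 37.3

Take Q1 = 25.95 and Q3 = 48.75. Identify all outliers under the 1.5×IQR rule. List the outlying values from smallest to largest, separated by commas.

IQR = Q3 − Q1 = 48.75 − 25.95 = 22.80.
Lower fence = Q1 − 1.5·IQR = 25.95 − 34.20 = -8.25.
Upper fence = Q3 + 1.5·IQR = 48.75 + 34.20 = 82.95.
87.9 > 82.95 → outlier.
92.9 > 82.95 → outlier.
All remaining values lie within [-8.25, 82.95].

87.9, 92.9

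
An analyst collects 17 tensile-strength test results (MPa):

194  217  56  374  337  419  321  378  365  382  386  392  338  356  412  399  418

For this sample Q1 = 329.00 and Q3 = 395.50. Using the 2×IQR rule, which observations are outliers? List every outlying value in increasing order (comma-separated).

56, 194

IQR = Q3 − Q1 = 395.50 − 329.00 = 66.50.
Lower fence = Q1 − 2·IQR = 329.00 − 133.00 = 196.00.
Upper fence = Q3 + 2·IQR = 395.50 + 133.00 = 528.50.
56 < 196.00 → outlier.
194 < 196.00 → outlier.
All remaining values lie within [196.00, 528.50].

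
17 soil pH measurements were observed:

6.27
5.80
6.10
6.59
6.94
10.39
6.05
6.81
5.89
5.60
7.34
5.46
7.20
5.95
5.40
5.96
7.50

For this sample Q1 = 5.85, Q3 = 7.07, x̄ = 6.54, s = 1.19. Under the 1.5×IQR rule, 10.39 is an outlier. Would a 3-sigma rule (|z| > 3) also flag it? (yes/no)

z = (10.39 − 6.54) / 1.19 = 3.24.
|z| = 3.24 > 3.

yes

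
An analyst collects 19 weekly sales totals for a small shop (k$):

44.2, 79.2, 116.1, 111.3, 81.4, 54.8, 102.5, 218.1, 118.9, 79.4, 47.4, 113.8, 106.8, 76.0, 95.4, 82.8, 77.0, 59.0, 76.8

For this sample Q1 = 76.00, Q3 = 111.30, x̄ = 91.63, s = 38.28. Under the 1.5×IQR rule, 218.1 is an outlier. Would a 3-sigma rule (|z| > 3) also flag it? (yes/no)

z = (218.1 − 91.63) / 38.28 = 3.30.
|z| = 3.30 > 3.

yes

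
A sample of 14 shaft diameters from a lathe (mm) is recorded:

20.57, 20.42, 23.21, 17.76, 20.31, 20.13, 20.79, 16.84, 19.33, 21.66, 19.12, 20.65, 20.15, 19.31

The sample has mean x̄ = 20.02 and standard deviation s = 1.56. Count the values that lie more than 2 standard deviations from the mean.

2

Cutoffs: x̄ ± 2s = [16.90, 23.14].
Outside the cutoffs: 16.84, 23.21.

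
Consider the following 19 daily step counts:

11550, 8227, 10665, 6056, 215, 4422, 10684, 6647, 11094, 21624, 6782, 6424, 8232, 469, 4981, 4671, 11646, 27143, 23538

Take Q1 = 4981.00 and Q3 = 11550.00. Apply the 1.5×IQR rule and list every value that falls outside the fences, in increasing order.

IQR = Q3 − Q1 = 11550.00 − 4981.00 = 6569.00.
Lower fence = Q1 − 1.5·IQR = 4981.00 − 9853.50 = -4872.50.
Upper fence = Q3 + 1.5·IQR = 11550.00 + 9853.50 = 21403.50.
21624 > 21403.50 → outlier.
23538 > 21403.50 → outlier.
27143 > 21403.50 → outlier.
All remaining values lie within [-4872.50, 21403.50].

21624, 23538, 27143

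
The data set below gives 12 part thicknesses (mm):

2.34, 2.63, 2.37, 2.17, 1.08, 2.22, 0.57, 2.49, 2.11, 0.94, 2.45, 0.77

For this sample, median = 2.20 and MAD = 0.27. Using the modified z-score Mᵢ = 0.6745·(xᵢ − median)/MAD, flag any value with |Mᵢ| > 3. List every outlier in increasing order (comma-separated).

|Mᵢ| > 3 ⇔ |xᵢ − 2.20| > 3·0.27/0.6745 = 1.20.
So outliers lie outside [1.00, 3.40].
0.57: M = -4.07 → outlier.
0.77: M = -3.57 → outlier.
0.94: M = -3.15 → outlier.

0.57, 0.77, 0.94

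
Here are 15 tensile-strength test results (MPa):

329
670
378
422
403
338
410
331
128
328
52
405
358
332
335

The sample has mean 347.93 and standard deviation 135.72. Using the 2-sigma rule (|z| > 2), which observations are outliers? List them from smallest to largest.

Cutoffs at x̄ ± 2s: 347.93 ± 2·135.72 = [76.49, 619.37].
52: z = -2.18, |z| > 2 → outlier.
670: z = 2.37, |z| > 2 → outlier.
Every other value lies within [76.49, 619.37].

52, 670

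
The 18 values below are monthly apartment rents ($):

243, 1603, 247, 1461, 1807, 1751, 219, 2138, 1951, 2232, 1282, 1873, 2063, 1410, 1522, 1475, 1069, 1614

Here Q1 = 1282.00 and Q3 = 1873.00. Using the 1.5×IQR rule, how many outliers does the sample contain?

3

IQR = 591.00; fences at 1282.00 − 886.50 = 395.50 and 1873.00 + 886.50 = 2759.50.
Outside the cutoffs: 219, 243, 247.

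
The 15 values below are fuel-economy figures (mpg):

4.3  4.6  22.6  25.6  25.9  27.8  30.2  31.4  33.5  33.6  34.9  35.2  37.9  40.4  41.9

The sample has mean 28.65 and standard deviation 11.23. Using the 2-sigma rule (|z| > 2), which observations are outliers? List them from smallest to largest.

Cutoffs at x̄ ± 2s: 28.65 ± 2·11.23 = [6.19, 51.11].
4.3: z = -2.17, |z| > 2 → outlier.
4.6: z = -2.14, |z| > 2 → outlier.
Every other value lies within [6.19, 51.11].

4.3, 4.6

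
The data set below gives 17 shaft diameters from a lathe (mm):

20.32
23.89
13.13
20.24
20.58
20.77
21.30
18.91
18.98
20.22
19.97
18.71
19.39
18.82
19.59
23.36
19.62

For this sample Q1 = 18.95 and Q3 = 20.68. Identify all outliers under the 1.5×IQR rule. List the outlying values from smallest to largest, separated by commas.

13.13, 23.36, 23.89

IQR = Q3 − Q1 = 20.68 − 18.95 = 1.73.
Lower fence = Q1 − 1.5·IQR = 18.95 − 2.595 = 16.355.
Upper fence = Q3 + 1.5·IQR = 20.68 + 2.595 = 23.275.
13.13 < 16.355 → outlier.
23.36 > 23.275 → outlier.
23.89 > 23.275 → outlier.
All remaining values lie within [16.355, 23.275].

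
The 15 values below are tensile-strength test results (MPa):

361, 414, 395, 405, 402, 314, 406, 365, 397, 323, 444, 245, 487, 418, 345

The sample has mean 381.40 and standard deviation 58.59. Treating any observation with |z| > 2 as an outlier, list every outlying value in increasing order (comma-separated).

245

Cutoffs at x̄ ± 2s: 381.40 ± 2·58.59 = [264.22, 498.58].
245: z = -2.33, |z| > 2 → outlier.
Every other value lies within [264.22, 498.58].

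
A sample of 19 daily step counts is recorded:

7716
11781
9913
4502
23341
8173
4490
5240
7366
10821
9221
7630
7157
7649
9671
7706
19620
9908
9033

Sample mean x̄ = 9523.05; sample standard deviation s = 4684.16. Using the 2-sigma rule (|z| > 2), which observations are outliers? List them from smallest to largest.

Cutoffs at x̄ ± 2s: 9523.05 ± 2·4684.16 = [154.73, 18891.37].
19620: z = 2.16, |z| > 2 → outlier.
23341: z = 2.95, |z| > 2 → outlier.
Every other value lies within [154.73, 18891.37].

19620, 23341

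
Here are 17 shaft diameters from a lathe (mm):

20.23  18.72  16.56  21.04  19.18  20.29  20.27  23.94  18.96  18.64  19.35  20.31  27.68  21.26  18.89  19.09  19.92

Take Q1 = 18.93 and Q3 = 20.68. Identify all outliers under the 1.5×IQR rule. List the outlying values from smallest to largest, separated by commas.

IQR = Q3 − Q1 = 20.68 − 18.93 = 1.75.
Lower fence = Q1 − 1.5·IQR = 18.93 − 2.625 = 16.305.
Upper fence = Q3 + 1.5·IQR = 20.68 + 2.625 = 23.305.
23.94 > 23.305 → outlier.
27.68 > 23.305 → outlier.
All remaining values lie within [16.305, 23.305].

23.94, 27.68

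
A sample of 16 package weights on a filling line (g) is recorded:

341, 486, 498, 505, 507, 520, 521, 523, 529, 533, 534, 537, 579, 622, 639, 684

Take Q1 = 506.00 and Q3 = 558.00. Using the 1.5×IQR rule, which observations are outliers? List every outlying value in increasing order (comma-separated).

IQR = Q3 − Q1 = 558.00 − 506.00 = 52.00.
Lower fence = Q1 − 1.5·IQR = 506.00 − 78.00 = 428.00.
Upper fence = Q3 + 1.5·IQR = 558.00 + 78.00 = 636.00.
341 < 428.00 → outlier.
639 > 636.00 → outlier.
684 > 636.00 → outlier.
All remaining values lie within [428.00, 636.00].

341, 639, 684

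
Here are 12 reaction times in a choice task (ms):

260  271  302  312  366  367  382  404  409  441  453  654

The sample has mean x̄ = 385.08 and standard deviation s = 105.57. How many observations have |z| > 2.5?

1

Cutoffs: x̄ ± 2.5s = [121.155, 649.005].
Outside the cutoffs: 654.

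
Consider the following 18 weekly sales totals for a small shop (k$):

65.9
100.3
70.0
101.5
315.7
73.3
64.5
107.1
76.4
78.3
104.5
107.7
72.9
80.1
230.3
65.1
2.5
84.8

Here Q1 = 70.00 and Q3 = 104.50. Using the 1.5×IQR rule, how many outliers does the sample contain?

3

IQR = 34.50; fences at 70.00 − 51.75 = 18.25 and 104.50 + 51.75 = 156.25.
Outside the cutoffs: 2.5, 230.3, 315.7.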